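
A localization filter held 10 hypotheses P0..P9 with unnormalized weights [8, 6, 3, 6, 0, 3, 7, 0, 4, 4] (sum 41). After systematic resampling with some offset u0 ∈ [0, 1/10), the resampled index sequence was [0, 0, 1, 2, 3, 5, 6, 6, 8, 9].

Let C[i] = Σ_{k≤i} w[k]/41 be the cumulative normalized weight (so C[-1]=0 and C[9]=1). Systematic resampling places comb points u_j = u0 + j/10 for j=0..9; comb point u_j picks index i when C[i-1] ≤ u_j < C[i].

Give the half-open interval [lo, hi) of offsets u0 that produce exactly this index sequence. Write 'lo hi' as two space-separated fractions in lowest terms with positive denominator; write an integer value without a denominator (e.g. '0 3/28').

5/82 39/410

C = [8/41, 14/41, 17/41, 23/41, 23/41, 26/41, 33/41, 33/41, 37/41, 1]
j=0 picked index 0: u0 ∈ [0, 8/41)
j=1 picked index 0: u0 ∈ [-1/10, 39/410)
j=2 picked index 1: u0 ∈ [-1/205, 29/205)
j=3 picked index 2: u0 ∈ [17/410, 47/410)
j=4 picked index 3: u0 ∈ [3/205, 33/205)
j=5 picked index 5: u0 ∈ [5/82, 11/82)
j=6 picked index 6: u0 ∈ [7/205, 42/205)
j=7 picked index 6: u0 ∈ [-27/410, 43/410)
j=8 picked index 8: u0 ∈ [1/205, 21/205)
j=9 picked index 9: u0 ∈ [1/410, 1/10)
intersection: [5/82, 39/410)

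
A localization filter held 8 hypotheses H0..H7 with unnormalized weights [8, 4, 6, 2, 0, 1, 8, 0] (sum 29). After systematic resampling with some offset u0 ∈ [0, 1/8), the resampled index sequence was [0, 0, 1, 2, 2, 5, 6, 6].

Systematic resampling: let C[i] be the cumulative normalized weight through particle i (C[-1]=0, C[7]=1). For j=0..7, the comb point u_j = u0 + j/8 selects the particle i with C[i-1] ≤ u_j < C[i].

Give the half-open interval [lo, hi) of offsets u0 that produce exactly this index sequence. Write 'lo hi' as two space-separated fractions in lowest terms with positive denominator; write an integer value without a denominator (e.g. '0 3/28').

15/232 23/232

C = [8/29, 12/29, 18/29, 20/29, 20/29, 21/29, 1, 1]
j=0 picked index 0: u0 ∈ [0, 8/29)
j=1 picked index 0: u0 ∈ [-1/8, 35/232)
j=2 picked index 1: u0 ∈ [3/116, 19/116)
j=3 picked index 2: u0 ∈ [9/232, 57/232)
j=4 picked index 2: u0 ∈ [-5/58, 7/58)
j=5 picked index 5: u0 ∈ [15/232, 23/232)
j=6 picked index 6: u0 ∈ [-3/116, 1/4)
j=7 picked index 6: u0 ∈ [-35/232, 1/8)
intersection: [15/232, 23/232)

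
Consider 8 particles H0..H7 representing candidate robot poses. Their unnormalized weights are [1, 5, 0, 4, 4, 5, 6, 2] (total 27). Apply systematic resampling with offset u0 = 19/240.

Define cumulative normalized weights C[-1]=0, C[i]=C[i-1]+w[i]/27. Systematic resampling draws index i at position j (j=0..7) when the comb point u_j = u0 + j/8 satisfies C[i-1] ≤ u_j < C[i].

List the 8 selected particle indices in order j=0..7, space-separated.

1 1 3 4 5 6 6 7

C = [1/27, 2/9, 2/9, 10/27, 14/27, 19/27, 25/27, 1]
j=0: u_0=19/240 ∈ [1/27, 2/9) → index 1
j=1: u_1=49/240 ∈ [1/27, 2/9) → index 1
j=2: u_2=79/240 ∈ [2/9, 10/27) → index 3
j=3: u_3=109/240 ∈ [10/27, 14/27) → index 4
j=4: u_4=139/240 ∈ [14/27, 19/27) → index 5
j=5: u_5=169/240 ∈ [19/27, 25/27) → index 6
j=6: u_6=199/240 ∈ [19/27, 25/27) → index 6
j=7: u_7=229/240 ∈ [25/27, 1) → index 7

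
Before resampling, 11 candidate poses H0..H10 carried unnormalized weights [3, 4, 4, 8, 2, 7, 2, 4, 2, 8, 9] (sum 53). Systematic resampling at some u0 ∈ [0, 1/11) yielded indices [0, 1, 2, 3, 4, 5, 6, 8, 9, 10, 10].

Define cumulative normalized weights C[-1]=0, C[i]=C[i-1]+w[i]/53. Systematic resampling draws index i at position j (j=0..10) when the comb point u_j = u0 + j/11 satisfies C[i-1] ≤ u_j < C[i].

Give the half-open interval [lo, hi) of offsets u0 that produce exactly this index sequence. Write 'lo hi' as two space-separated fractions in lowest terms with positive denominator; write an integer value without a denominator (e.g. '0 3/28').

C = [3/53, 7/53, 11/53, 19/53, 21/53, 28/53, 30/53, 34/53, 36/53, 44/53, 1]
j=0 picked index 0: u0 ∈ [0, 3/53)
j=1 picked index 1: u0 ∈ [-20/583, 24/583)
j=2 picked index 2: u0 ∈ [-29/583, 15/583)
j=3 picked index 3: u0 ∈ [-38/583, 50/583)
j=4 picked index 4: u0 ∈ [-3/583, 19/583)
j=5 picked index 5: u0 ∈ [-34/583, 43/583)
j=6 picked index 6: u0 ∈ [-10/583, 12/583)
j=7 picked index 8: u0 ∈ [3/583, 25/583)
j=8 picked index 9: u0 ∈ [-28/583, 60/583)
j=9 picked index 10: u0 ∈ [7/583, 2/11)
j=10 picked index 10: u0 ∈ [-46/583, 1/11)
intersection: [7/583, 12/583)

7/583 12/583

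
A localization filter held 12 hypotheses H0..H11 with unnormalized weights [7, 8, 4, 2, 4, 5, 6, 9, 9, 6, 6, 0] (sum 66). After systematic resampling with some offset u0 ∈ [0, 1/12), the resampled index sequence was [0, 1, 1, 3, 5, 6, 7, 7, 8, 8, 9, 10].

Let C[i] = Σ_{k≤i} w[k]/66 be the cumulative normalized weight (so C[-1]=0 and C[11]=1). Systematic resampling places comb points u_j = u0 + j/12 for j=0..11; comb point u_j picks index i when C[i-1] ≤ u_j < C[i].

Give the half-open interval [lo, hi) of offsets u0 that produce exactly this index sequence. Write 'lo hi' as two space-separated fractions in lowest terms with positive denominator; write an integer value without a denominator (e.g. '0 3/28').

1/22 2/33

C = [7/66, 5/22, 19/66, 7/22, 25/66, 5/11, 6/11, 15/22, 9/11, 10/11, 1, 1]
j=0 picked index 0: u0 ∈ [0, 7/66)
j=1 picked index 1: u0 ∈ [1/44, 19/132)
j=2 picked index 1: u0 ∈ [-2/33, 2/33)
j=3 picked index 3: u0 ∈ [5/132, 3/44)
j=4 picked index 5: u0 ∈ [1/22, 4/33)
j=5 picked index 6: u0 ∈ [5/132, 17/132)
j=6 picked index 7: u0 ∈ [1/22, 2/11)
j=7 picked index 7: u0 ∈ [-5/132, 13/132)
j=8 picked index 8: u0 ∈ [1/66, 5/33)
j=9 picked index 8: u0 ∈ [-3/44, 3/44)
j=10 picked index 9: u0 ∈ [-1/66, 5/66)
j=11 picked index 10: u0 ∈ [-1/132, 1/12)
intersection: [1/22, 2/33)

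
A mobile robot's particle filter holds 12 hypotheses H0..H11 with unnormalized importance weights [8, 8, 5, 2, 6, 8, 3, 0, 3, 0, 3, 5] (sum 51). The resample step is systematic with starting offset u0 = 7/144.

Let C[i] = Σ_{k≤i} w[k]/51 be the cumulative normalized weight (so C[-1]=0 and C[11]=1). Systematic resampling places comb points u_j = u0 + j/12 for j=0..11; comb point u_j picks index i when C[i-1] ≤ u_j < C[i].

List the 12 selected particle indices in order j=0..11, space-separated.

C = [8/51, 16/51, 7/17, 23/51, 29/51, 37/51, 40/51, 40/51, 43/51, 43/51, 46/51, 1]
j=0: u_0=7/144 ∈ [0, 8/51) → index 0
j=1: u_1=19/144 ∈ [0, 8/51) → index 0
j=2: u_2=31/144 ∈ [8/51, 16/51) → index 1
j=3: u_3=43/144 ∈ [8/51, 16/51) → index 1
j=4: u_4=55/144 ∈ [16/51, 7/17) → index 2
j=5: u_5=67/144 ∈ [23/51, 29/51) → index 4
j=6: u_6=79/144 ∈ [23/51, 29/51) → index 4
j=7: u_7=91/144 ∈ [29/51, 37/51) → index 5
j=8: u_8=103/144 ∈ [29/51, 37/51) → index 5
j=9: u_9=115/144 ∈ [40/51, 43/51) → index 8
j=10: u_10=127/144 ∈ [43/51, 46/51) → index 10
j=11: u_11=139/144 ∈ [46/51, 1) → index 11

0 0 1 1 2 4 4 5 5 8 10 11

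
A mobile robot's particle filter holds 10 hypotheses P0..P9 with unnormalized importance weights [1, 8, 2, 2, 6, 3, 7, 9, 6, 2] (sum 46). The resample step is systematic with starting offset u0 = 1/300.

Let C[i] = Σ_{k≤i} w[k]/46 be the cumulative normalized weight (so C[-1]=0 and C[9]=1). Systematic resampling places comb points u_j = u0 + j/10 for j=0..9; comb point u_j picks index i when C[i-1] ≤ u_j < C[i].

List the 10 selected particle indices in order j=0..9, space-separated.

0 1 2 4 4 6 6 7 7 8

C = [1/46, 9/46, 11/46, 13/46, 19/46, 11/23, 29/46, 19/23, 22/23, 1]
j=0: u_0=1/300 ∈ [0, 1/46) → index 0
j=1: u_1=31/300 ∈ [1/46, 9/46) → index 1
j=2: u_2=61/300 ∈ [9/46, 11/46) → index 2
j=3: u_3=91/300 ∈ [13/46, 19/46) → index 4
j=4: u_4=121/300 ∈ [13/46, 19/46) → index 4
j=5: u_5=151/300 ∈ [11/23, 29/46) → index 6
j=6: u_6=181/300 ∈ [11/23, 29/46) → index 6
j=7: u_7=211/300 ∈ [29/46, 19/23) → index 7
j=8: u_8=241/300 ∈ [29/46, 19/23) → index 7
j=9: u_9=271/300 ∈ [19/23, 22/23) → index 8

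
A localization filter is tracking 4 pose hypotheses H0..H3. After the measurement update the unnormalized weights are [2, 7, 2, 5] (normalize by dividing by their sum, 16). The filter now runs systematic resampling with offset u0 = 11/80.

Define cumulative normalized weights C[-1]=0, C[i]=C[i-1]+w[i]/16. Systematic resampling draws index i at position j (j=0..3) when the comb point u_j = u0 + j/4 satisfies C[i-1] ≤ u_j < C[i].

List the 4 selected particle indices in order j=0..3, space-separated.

1 1 2 3

C = [1/8, 9/16, 11/16, 1]
j=0: u_0=11/80 ∈ [1/8, 9/16) → index 1
j=1: u_1=31/80 ∈ [1/8, 9/16) → index 1
j=2: u_2=51/80 ∈ [9/16, 11/16) → index 2
j=3: u_3=71/80 ∈ [11/16, 1) → index 3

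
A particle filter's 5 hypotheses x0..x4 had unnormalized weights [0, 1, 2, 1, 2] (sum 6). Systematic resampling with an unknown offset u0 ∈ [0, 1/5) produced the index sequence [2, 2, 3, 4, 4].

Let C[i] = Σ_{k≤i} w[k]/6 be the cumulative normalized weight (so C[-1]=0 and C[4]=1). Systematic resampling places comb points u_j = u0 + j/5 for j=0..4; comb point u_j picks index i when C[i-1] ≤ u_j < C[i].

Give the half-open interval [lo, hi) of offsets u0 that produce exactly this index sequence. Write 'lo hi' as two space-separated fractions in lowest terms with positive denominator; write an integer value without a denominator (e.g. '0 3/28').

C = [0, 1/6, 1/2, 2/3, 1]
j=0 picked index 2: u0 ∈ [1/6, 1/2)
j=1 picked index 2: u0 ∈ [-1/30, 3/10)
j=2 picked index 3: u0 ∈ [1/10, 4/15)
j=3 picked index 4: u0 ∈ [1/15, 2/5)
j=4 picked index 4: u0 ∈ [-2/15, 1/5)
intersection: [1/6, 1/5)

1/6 1/5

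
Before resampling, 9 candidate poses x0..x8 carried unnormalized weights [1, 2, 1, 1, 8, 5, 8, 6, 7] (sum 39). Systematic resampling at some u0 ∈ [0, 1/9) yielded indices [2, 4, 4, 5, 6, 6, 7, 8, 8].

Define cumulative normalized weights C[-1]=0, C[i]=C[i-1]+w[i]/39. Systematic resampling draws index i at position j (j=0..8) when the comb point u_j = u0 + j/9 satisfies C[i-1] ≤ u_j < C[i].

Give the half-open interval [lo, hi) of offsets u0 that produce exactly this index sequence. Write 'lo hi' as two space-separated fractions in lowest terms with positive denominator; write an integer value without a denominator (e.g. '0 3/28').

1/13 4/39

C = [1/39, 1/13, 4/39, 5/39, 1/3, 6/13, 2/3, 32/39, 1]
j=0 picked index 2: u0 ∈ [1/13, 4/39)
j=1 picked index 4: u0 ∈ [2/117, 2/9)
j=2 picked index 4: u0 ∈ [-11/117, 1/9)
j=3 picked index 5: u0 ∈ [0, 5/39)
j=4 picked index 6: u0 ∈ [2/117, 2/9)
j=5 picked index 6: u0 ∈ [-11/117, 1/9)
j=6 picked index 7: u0 ∈ [0, 2/13)
j=7 picked index 8: u0 ∈ [5/117, 2/9)
j=8 picked index 8: u0 ∈ [-8/117, 1/9)
intersection: [1/13, 4/39)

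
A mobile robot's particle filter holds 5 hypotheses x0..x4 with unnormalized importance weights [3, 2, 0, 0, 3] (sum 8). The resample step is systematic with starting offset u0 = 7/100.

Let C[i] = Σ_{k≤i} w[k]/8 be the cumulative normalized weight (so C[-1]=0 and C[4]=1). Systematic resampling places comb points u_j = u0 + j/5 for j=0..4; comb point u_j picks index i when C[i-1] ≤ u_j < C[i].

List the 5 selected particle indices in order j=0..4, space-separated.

C = [3/8, 5/8, 5/8, 5/8, 1]
j=0: u_0=7/100 ∈ [0, 3/8) → index 0
j=1: u_1=27/100 ∈ [0, 3/8) → index 0
j=2: u_2=47/100 ∈ [3/8, 5/8) → index 1
j=3: u_3=67/100 ∈ [5/8, 1) → index 4
j=4: u_4=87/100 ∈ [5/8, 1) → index 4

0 0 1 4 4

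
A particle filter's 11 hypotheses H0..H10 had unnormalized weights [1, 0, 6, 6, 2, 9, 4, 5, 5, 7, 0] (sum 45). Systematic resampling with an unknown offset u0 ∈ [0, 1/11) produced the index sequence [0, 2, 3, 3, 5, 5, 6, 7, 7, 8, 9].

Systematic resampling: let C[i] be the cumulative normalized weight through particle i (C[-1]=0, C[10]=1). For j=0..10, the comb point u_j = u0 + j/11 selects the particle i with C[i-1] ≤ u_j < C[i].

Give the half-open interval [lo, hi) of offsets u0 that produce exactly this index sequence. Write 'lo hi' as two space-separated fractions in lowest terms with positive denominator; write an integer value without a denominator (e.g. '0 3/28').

0 1/165

C = [1/45, 1/45, 7/45, 13/45, 1/3, 8/15, 28/45, 11/15, 38/45, 1, 1]
j=0 picked index 0: u0 ∈ [0, 1/45)
j=1 picked index 2: u0 ∈ [-34/495, 32/495)
j=2 picked index 3: u0 ∈ [-13/495, 53/495)
j=3 picked index 3: u0 ∈ [-58/495, 8/495)
j=4 picked index 5: u0 ∈ [-1/33, 28/165)
j=5 picked index 5: u0 ∈ [-4/33, 13/165)
j=6 picked index 6: u0 ∈ [-2/165, 38/495)
j=7 picked index 7: u0 ∈ [-7/495, 16/165)
j=8 picked index 7: u0 ∈ [-52/495, 1/165)
j=9 picked index 8: u0 ∈ [-14/165, 13/495)
j=10 picked index 9: u0 ∈ [-32/495, 1/11)
intersection: [0, 1/165)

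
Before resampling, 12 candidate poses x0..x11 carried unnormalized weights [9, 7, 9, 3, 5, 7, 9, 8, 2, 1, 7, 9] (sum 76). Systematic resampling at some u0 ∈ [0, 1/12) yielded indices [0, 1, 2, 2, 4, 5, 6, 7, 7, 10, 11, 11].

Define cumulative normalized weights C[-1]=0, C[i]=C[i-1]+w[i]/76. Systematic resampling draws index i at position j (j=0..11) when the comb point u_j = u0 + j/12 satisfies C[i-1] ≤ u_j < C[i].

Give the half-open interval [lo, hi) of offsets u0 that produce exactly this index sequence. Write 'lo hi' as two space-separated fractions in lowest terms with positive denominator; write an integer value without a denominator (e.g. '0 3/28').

7/114 3/38

C = [9/76, 4/19, 25/76, 7/19, 33/76, 10/19, 49/76, 3/4, 59/76, 15/19, 67/76, 1]
j=0 picked index 0: u0 ∈ [0, 9/76)
j=1 picked index 1: u0 ∈ [2/57, 29/228)
j=2 picked index 2: u0 ∈ [5/114, 37/228)
j=3 picked index 2: u0 ∈ [-3/76, 3/38)
j=4 picked index 4: u0 ∈ [2/57, 23/228)
j=5 picked index 5: u0 ∈ [1/57, 25/228)
j=6 picked index 6: u0 ∈ [1/38, 11/76)
j=7 picked index 7: u0 ∈ [7/114, 1/6)
j=8 picked index 7: u0 ∈ [-5/228, 1/12)
j=9 picked index 10: u0 ∈ [3/76, 5/38)
j=10 picked index 11: u0 ∈ [11/228, 1/6)
j=11 picked index 11: u0 ∈ [-2/57, 1/12)
intersection: [7/114, 3/38)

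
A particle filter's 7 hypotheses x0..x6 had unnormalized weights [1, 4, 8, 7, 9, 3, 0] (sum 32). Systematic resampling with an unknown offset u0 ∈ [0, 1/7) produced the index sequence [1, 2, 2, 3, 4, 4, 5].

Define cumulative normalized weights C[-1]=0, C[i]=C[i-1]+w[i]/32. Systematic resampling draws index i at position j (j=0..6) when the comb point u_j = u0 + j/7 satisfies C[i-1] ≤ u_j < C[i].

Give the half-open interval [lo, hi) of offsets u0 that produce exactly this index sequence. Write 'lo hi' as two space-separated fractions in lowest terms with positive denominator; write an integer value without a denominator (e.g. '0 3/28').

3/56 27/224

C = [1/32, 5/32, 13/32, 5/8, 29/32, 1, 1]
j=0 picked index 1: u0 ∈ [1/32, 5/32)
j=1 picked index 2: u0 ∈ [3/224, 59/224)
j=2 picked index 2: u0 ∈ [-29/224, 27/224)
j=3 picked index 3: u0 ∈ [-5/224, 11/56)
j=4 picked index 4: u0 ∈ [3/56, 75/224)
j=5 picked index 4: u0 ∈ [-5/56, 43/224)
j=6 picked index 5: u0 ∈ [11/224, 1/7)
intersection: [3/56, 27/224)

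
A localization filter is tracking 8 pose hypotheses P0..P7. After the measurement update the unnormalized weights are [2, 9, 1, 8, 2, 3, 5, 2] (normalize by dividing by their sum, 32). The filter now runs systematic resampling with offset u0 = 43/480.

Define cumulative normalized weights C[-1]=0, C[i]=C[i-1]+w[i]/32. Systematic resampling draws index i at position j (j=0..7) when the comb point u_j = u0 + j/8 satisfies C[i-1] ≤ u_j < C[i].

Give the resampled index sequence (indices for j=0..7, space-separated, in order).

C = [1/16, 11/32, 3/8, 5/8, 11/16, 25/32, 15/16, 1]
j=0: u_0=43/480 ∈ [1/16, 11/32) → index 1
j=1: u_1=103/480 ∈ [1/16, 11/32) → index 1
j=2: u_2=163/480 ∈ [1/16, 11/32) → index 1
j=3: u_3=223/480 ∈ [3/8, 5/8) → index 3
j=4: u_4=283/480 ∈ [3/8, 5/8) → index 3
j=5: u_5=343/480 ∈ [11/16, 25/32) → index 5
j=6: u_6=403/480 ∈ [25/32, 15/16) → index 6
j=7: u_7=463/480 ∈ [15/16, 1) → index 7

1 1 1 3 3 5 6 7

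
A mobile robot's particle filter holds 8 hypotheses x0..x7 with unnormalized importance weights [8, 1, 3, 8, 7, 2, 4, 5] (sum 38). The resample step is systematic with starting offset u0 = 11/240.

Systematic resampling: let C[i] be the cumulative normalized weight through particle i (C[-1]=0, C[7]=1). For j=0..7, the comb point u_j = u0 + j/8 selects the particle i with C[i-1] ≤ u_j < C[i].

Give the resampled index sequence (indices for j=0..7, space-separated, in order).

C = [4/19, 9/38, 6/19, 10/19, 27/38, 29/38, 33/38, 1]
j=0: u_0=11/240 ∈ [0, 4/19) → index 0
j=1: u_1=41/240 ∈ [0, 4/19) → index 0
j=2: u_2=71/240 ∈ [9/38, 6/19) → index 2
j=3: u_3=101/240 ∈ [6/19, 10/19) → index 3
j=4: u_4=131/240 ∈ [10/19, 27/38) → index 4
j=5: u_5=161/240 ∈ [10/19, 27/38) → index 4
j=6: u_6=191/240 ∈ [29/38, 33/38) → index 6
j=7: u_7=221/240 ∈ [33/38, 1) → index 7

0 0 2 3 4 4 6 7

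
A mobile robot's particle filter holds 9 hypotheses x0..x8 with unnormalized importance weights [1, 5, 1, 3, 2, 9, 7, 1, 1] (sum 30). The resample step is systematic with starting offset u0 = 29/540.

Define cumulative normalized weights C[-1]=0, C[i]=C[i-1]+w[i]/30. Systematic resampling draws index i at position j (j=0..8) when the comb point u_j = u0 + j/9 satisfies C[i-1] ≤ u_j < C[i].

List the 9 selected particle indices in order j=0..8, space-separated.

1 1 3 4 5 5 6 6 7

C = [1/30, 1/5, 7/30, 1/3, 2/5, 7/10, 14/15, 29/30, 1]
j=0: u_0=29/540 ∈ [1/30, 1/5) → index 1
j=1: u_1=89/540 ∈ [1/30, 1/5) → index 1
j=2: u_2=149/540 ∈ [7/30, 1/3) → index 3
j=3: u_3=209/540 ∈ [1/3, 2/5) → index 4
j=4: u_4=269/540 ∈ [2/5, 7/10) → index 5
j=5: u_5=329/540 ∈ [2/5, 7/10) → index 5
j=6: u_6=389/540 ∈ [7/10, 14/15) → index 6
j=7: u_7=449/540 ∈ [7/10, 14/15) → index 6
j=8: u_8=509/540 ∈ [14/15, 29/30) → index 7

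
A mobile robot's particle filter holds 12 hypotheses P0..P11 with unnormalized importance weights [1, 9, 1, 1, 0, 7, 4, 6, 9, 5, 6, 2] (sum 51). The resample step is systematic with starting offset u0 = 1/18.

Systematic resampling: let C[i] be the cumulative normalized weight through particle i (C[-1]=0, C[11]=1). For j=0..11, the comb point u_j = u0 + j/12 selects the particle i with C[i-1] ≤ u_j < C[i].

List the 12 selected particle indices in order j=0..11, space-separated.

1 1 3 5 6 7 7 8 8 9 10 11

C = [1/51, 10/51, 11/51, 4/17, 4/17, 19/51, 23/51, 29/51, 38/51, 43/51, 49/51, 1]
j=0: u_0=1/18 ∈ [1/51, 10/51) → index 1
j=1: u_1=5/36 ∈ [1/51, 10/51) → index 1
j=2: u_2=2/9 ∈ [11/51, 4/17) → index 3
j=3: u_3=11/36 ∈ [4/17, 19/51) → index 5
j=4: u_4=7/18 ∈ [19/51, 23/51) → index 6
j=5: u_5=17/36 ∈ [23/51, 29/51) → index 7
j=6: u_6=5/9 ∈ [23/51, 29/51) → index 7
j=7: u_7=23/36 ∈ [29/51, 38/51) → index 8
j=8: u_8=13/18 ∈ [29/51, 38/51) → index 8
j=9: u_9=29/36 ∈ [38/51, 43/51) → index 9
j=10: u_10=8/9 ∈ [43/51, 49/51) → index 10
j=11: u_11=35/36 ∈ [49/51, 1) → index 11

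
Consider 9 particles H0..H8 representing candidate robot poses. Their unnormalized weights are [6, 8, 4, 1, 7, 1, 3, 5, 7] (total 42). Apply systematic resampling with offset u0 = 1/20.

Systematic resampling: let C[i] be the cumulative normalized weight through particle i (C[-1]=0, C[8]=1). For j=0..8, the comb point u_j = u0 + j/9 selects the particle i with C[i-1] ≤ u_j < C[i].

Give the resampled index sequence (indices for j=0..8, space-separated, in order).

0 1 1 2 4 4 7 7 8

C = [1/7, 1/3, 3/7, 19/42, 13/21, 9/14, 5/7, 5/6, 1]
j=0: u_0=1/20 ∈ [0, 1/7) → index 0
j=1: u_1=29/180 ∈ [1/7, 1/3) → index 1
j=2: u_2=49/180 ∈ [1/7, 1/3) → index 1
j=3: u_3=23/60 ∈ [1/3, 3/7) → index 2
j=4: u_4=89/180 ∈ [19/42, 13/21) → index 4
j=5: u_5=109/180 ∈ [19/42, 13/21) → index 4
j=6: u_6=43/60 ∈ [5/7, 5/6) → index 7
j=7: u_7=149/180 ∈ [5/7, 5/6) → index 7
j=8: u_8=169/180 ∈ [5/6, 1) → index 8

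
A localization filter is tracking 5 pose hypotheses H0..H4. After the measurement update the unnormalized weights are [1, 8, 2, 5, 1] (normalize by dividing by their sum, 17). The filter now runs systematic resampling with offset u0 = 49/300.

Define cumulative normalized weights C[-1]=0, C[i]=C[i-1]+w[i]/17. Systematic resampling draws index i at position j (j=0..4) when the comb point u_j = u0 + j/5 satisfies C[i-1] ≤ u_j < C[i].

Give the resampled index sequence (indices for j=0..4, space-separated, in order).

1 1 2 3 4

C = [1/17, 9/17, 11/17, 16/17, 1]
j=0: u_0=49/300 ∈ [1/17, 9/17) → index 1
j=1: u_1=109/300 ∈ [1/17, 9/17) → index 1
j=2: u_2=169/300 ∈ [9/17, 11/17) → index 2
j=3: u_3=229/300 ∈ [11/17, 16/17) → index 3
j=4: u_4=289/300 ∈ [16/17, 1) → index 4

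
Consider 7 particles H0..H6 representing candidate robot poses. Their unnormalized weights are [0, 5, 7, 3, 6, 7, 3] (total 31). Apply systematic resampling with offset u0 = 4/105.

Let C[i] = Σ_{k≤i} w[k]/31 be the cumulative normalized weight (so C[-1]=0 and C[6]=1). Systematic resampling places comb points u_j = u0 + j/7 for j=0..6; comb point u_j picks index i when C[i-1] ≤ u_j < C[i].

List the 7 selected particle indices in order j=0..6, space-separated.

C = [0, 5/31, 12/31, 15/31, 21/31, 28/31, 1]
j=0: u_0=4/105 ∈ [0, 5/31) → index 1
j=1: u_1=19/105 ∈ [5/31, 12/31) → index 2
j=2: u_2=34/105 ∈ [5/31, 12/31) → index 2
j=3: u_3=7/15 ∈ [12/31, 15/31) → index 3
j=4: u_4=64/105 ∈ [15/31, 21/31) → index 4
j=5: u_5=79/105 ∈ [21/31, 28/31) → index 5
j=6: u_6=94/105 ∈ [21/31, 28/31) → index 5

1 2 2 3 4 5 5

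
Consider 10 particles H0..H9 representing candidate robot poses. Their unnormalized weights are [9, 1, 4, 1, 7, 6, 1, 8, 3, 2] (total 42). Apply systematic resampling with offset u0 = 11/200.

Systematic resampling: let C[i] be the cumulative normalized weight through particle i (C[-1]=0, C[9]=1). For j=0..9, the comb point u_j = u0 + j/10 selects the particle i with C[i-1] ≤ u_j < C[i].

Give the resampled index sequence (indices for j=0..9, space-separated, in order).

C = [3/14, 5/21, 1/3, 5/14, 11/21, 2/3, 29/42, 37/42, 20/21, 1]
j=0: u_0=11/200 ∈ [0, 3/14) → index 0
j=1: u_1=31/200 ∈ [0, 3/14) → index 0
j=2: u_2=51/200 ∈ [5/21, 1/3) → index 2
j=3: u_3=71/200 ∈ [1/3, 5/14) → index 3
j=4: u_4=91/200 ∈ [5/14, 11/21) → index 4
j=5: u_5=111/200 ∈ [11/21, 2/3) → index 5
j=6: u_6=131/200 ∈ [11/21, 2/3) → index 5
j=7: u_7=151/200 ∈ [29/42, 37/42) → index 7
j=8: u_8=171/200 ∈ [29/42, 37/42) → index 7
j=9: u_9=191/200 ∈ [20/21, 1) → index 9

0 0 2 3 4 5 5 7 7 9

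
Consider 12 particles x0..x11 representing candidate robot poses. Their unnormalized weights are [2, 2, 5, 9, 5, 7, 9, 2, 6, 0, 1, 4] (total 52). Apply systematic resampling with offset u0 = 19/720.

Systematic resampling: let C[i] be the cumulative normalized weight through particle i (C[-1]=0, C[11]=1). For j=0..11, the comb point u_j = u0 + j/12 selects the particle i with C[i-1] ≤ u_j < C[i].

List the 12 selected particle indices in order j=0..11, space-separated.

C = [1/26, 1/13, 9/52, 9/26, 23/52, 15/26, 3/4, 41/52, 47/52, 47/52, 12/13, 1]
j=0: u_0=19/720 ∈ [0, 1/26) → index 0
j=1: u_1=79/720 ∈ [1/13, 9/52) → index 2
j=2: u_2=139/720 ∈ [9/52, 9/26) → index 3
j=3: u_3=199/720 ∈ [9/52, 9/26) → index 3
j=4: u_4=259/720 ∈ [9/26, 23/52) → index 4
j=5: u_5=319/720 ∈ [23/52, 15/26) → index 5
j=6: u_6=379/720 ∈ [23/52, 15/26) → index 5
j=7: u_7=439/720 ∈ [15/26, 3/4) → index 6
j=8: u_8=499/720 ∈ [15/26, 3/4) → index 6
j=9: u_9=559/720 ∈ [3/4, 41/52) → index 7
j=10: u_10=619/720 ∈ [41/52, 47/52) → index 8
j=11: u_11=679/720 ∈ [12/13, 1) → index 11

0 2 3 3 4 5 5 6 6 7 8 11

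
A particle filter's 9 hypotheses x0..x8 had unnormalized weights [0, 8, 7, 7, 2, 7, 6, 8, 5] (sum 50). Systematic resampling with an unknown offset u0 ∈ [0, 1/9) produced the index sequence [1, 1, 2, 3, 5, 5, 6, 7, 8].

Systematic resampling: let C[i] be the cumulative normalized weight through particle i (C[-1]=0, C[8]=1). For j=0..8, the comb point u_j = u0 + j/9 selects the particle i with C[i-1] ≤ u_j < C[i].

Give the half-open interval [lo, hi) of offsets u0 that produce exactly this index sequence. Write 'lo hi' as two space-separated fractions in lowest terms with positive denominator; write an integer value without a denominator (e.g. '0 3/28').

8/225 11/225

C = [0, 4/25, 3/10, 11/25, 12/25, 31/50, 37/50, 9/10, 1]
j=0 picked index 1: u0 ∈ [0, 4/25)
j=1 picked index 1: u0 ∈ [-1/9, 11/225)
j=2 picked index 2: u0 ∈ [-14/225, 7/90)
j=3 picked index 3: u0 ∈ [-1/30, 8/75)
j=4 picked index 5: u0 ∈ [8/225, 79/450)
j=5 picked index 5: u0 ∈ [-17/225, 29/450)
j=6 picked index 6: u0 ∈ [-7/150, 11/150)
j=7 picked index 7: u0 ∈ [-17/450, 11/90)
j=8 picked index 8: u0 ∈ [1/90, 1/9)
intersection: [8/225, 11/225)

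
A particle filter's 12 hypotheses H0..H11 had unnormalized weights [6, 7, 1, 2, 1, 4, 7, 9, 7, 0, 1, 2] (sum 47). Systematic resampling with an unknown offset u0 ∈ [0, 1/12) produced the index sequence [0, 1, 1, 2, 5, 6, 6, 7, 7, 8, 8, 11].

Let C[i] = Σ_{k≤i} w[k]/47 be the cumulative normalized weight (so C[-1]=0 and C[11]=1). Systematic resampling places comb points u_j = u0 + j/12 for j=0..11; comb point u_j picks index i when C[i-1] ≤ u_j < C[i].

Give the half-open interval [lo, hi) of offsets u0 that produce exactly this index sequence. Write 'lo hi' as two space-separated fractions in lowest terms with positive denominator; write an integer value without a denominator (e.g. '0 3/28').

C = [6/47, 13/47, 14/47, 16/47, 17/47, 21/47, 28/47, 37/47, 44/47, 44/47, 45/47, 1]
j=0 picked index 0: u0 ∈ [0, 6/47)
j=1 picked index 1: u0 ∈ [25/564, 109/564)
j=2 picked index 1: u0 ∈ [-11/282, 31/282)
j=3 picked index 2: u0 ∈ [5/188, 9/188)
j=4 picked index 5: u0 ∈ [4/141, 16/141)
j=5 picked index 6: u0 ∈ [17/564, 101/564)
j=6 picked index 6: u0 ∈ [-5/94, 9/94)
j=7 picked index 7: u0 ∈ [7/564, 115/564)
j=8 picked index 7: u0 ∈ [-10/141, 17/141)
j=9 picked index 8: u0 ∈ [7/188, 35/188)
j=10 picked index 8: u0 ∈ [-13/282, 29/282)
j=11 picked index 11: u0 ∈ [23/564, 1/12)
intersection: [25/564, 9/188)

25/564 9/188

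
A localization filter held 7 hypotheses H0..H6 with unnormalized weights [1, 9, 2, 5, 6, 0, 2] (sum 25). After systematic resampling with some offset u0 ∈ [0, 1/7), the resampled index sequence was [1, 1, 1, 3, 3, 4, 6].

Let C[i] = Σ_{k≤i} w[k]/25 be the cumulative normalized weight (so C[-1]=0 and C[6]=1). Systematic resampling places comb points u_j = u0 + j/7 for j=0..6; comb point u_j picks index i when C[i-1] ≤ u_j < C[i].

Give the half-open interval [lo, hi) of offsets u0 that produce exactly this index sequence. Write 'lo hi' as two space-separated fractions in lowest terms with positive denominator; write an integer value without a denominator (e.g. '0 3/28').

C = [1/25, 2/5, 12/25, 17/25, 23/25, 23/25, 1]
j=0 picked index 1: u0 ∈ [1/25, 2/5)
j=1 picked index 1: u0 ∈ [-18/175, 9/35)
j=2 picked index 1: u0 ∈ [-43/175, 4/35)
j=3 picked index 3: u0 ∈ [9/175, 44/175)
j=4 picked index 3: u0 ∈ [-16/175, 19/175)
j=5 picked index 4: u0 ∈ [-6/175, 36/175)
j=6 picked index 6: u0 ∈ [11/175, 1/7)
intersection: [11/175, 19/175)

11/175 19/175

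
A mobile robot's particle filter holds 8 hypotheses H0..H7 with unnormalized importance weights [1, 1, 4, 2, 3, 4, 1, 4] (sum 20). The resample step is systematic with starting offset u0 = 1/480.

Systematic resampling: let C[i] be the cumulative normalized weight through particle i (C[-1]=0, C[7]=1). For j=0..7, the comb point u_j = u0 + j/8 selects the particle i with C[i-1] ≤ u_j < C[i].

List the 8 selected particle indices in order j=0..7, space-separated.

0 2 2 3 4 5 6 7

C = [1/20, 1/10, 3/10, 2/5, 11/20, 3/4, 4/5, 1]
j=0: u_0=1/480 ∈ [0, 1/20) → index 0
j=1: u_1=61/480 ∈ [1/10, 3/10) → index 2
j=2: u_2=121/480 ∈ [1/10, 3/10) → index 2
j=3: u_3=181/480 ∈ [3/10, 2/5) → index 3
j=4: u_4=241/480 ∈ [2/5, 11/20) → index 4
j=5: u_5=301/480 ∈ [11/20, 3/4) → index 5
j=6: u_6=361/480 ∈ [3/4, 4/5) → index 6
j=7: u_7=421/480 ∈ [4/5, 1) → index 7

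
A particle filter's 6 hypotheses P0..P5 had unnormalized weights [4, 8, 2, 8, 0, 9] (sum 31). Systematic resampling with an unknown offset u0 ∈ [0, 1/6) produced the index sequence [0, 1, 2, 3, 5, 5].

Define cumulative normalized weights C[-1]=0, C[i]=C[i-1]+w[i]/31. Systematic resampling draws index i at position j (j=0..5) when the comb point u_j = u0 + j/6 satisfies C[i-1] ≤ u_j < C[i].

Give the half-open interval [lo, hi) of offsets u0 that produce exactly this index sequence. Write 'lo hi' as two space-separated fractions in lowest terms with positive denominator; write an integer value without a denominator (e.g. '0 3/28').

5/93 11/93

C = [4/31, 12/31, 14/31, 22/31, 22/31, 1]
j=0 picked index 0: u0 ∈ [0, 4/31)
j=1 picked index 1: u0 ∈ [-7/186, 41/186)
j=2 picked index 2: u0 ∈ [5/93, 11/93)
j=3 picked index 3: u0 ∈ [-3/62, 13/62)
j=4 picked index 5: u0 ∈ [4/93, 1/3)
j=5 picked index 5: u0 ∈ [-23/186, 1/6)
intersection: [5/93, 11/93)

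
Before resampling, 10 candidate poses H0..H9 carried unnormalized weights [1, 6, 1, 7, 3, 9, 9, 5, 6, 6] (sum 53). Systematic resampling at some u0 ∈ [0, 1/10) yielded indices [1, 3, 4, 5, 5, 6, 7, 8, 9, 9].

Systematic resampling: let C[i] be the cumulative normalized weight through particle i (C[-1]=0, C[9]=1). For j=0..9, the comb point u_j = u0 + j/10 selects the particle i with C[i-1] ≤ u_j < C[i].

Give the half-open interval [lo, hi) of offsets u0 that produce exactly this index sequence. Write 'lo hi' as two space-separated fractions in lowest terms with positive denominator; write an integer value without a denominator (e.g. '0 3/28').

C = [1/53, 7/53, 8/53, 15/53, 18/53, 27/53, 36/53, 41/53, 47/53, 1]
j=0 picked index 1: u0 ∈ [1/53, 7/53)
j=1 picked index 3: u0 ∈ [27/530, 97/530)
j=2 picked index 4: u0 ∈ [22/265, 37/265)
j=3 picked index 5: u0 ∈ [21/530, 111/530)
j=4 picked index 5: u0 ∈ [-16/265, 29/265)
j=5 picked index 6: u0 ∈ [1/106, 19/106)
j=6 picked index 7: u0 ∈ [21/265, 46/265)
j=7 picked index 8: u0 ∈ [39/530, 99/530)
j=8 picked index 9: u0 ∈ [23/265, 1/5)
j=9 picked index 9: u0 ∈ [-7/530, 1/10)
intersection: [23/265, 1/10)

23/265 1/10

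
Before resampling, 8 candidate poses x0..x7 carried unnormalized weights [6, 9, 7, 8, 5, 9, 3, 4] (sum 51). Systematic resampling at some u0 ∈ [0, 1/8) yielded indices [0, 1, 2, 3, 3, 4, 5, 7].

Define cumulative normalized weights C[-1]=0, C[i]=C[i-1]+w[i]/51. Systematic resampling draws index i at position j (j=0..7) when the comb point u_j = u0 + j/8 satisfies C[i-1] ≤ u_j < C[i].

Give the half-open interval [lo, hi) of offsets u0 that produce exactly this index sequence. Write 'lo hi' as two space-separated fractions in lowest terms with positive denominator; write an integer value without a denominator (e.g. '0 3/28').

C = [2/17, 5/17, 22/51, 10/17, 35/51, 44/51, 47/51, 1]
j=0 picked index 0: u0 ∈ [0, 2/17)
j=1 picked index 1: u0 ∈ [-1/136, 23/136)
j=2 picked index 2: u0 ∈ [3/68, 37/204)
j=3 picked index 3: u0 ∈ [23/408, 29/136)
j=4 picked index 3: u0 ∈ [-7/102, 3/34)
j=5 picked index 4: u0 ∈ [-5/136, 25/408)
j=6 picked index 5: u0 ∈ [-13/204, 23/204)
j=7 picked index 7: u0 ∈ [19/408, 1/8)
intersection: [23/408, 25/408)

23/408 25/408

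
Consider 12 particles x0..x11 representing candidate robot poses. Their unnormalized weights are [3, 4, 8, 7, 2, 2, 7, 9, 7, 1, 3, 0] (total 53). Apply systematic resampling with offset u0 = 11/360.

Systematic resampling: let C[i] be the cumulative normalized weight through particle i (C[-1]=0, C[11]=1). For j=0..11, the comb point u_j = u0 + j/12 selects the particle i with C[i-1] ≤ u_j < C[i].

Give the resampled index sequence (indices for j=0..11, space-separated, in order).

0 1 2 2 3 4 6 6 7 7 8 10

C = [3/53, 7/53, 15/53, 22/53, 24/53, 26/53, 33/53, 42/53, 49/53, 50/53, 1, 1]
j=0: u_0=11/360 ∈ [0, 3/53) → index 0
j=1: u_1=41/360 ∈ [3/53, 7/53) → index 1
j=2: u_2=71/360 ∈ [7/53, 15/53) → index 2
j=3: u_3=101/360 ∈ [7/53, 15/53) → index 2
j=4: u_4=131/360 ∈ [15/53, 22/53) → index 3
j=5: u_5=161/360 ∈ [22/53, 24/53) → index 4
j=6: u_6=191/360 ∈ [26/53, 33/53) → index 6
j=7: u_7=221/360 ∈ [26/53, 33/53) → index 6
j=8: u_8=251/360 ∈ [33/53, 42/53) → index 7
j=9: u_9=281/360 ∈ [33/53, 42/53) → index 7
j=10: u_10=311/360 ∈ [42/53, 49/53) → index 8
j=11: u_11=341/360 ∈ [50/53, 1) → index 10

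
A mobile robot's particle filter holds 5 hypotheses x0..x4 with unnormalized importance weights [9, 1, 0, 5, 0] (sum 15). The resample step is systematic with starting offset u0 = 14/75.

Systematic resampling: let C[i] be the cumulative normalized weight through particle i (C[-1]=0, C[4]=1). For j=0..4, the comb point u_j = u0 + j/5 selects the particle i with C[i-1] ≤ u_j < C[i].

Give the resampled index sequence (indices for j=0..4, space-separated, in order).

C = [3/5, 2/3, 2/3, 1, 1]
j=0: u_0=14/75 ∈ [0, 3/5) → index 0
j=1: u_1=29/75 ∈ [0, 3/5) → index 0
j=2: u_2=44/75 ∈ [0, 3/5) → index 0
j=3: u_3=59/75 ∈ [2/3, 1) → index 3
j=4: u_4=74/75 ∈ [2/3, 1) → index 3

0 0 0 3 3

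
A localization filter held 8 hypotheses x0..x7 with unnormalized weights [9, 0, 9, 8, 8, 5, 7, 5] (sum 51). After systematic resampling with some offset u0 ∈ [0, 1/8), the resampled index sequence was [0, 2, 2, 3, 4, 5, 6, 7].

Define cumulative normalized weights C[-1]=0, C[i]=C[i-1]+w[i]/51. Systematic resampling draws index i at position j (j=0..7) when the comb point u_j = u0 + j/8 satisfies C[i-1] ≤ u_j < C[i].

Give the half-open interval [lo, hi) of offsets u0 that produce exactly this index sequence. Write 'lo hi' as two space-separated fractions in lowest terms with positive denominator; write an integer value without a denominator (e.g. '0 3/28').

7/136 7/68

C = [3/17, 3/17, 6/17, 26/51, 2/3, 13/17, 46/51, 1]
j=0 picked index 0: u0 ∈ [0, 3/17)
j=1 picked index 2: u0 ∈ [7/136, 31/136)
j=2 picked index 2: u0 ∈ [-5/68, 7/68)
j=3 picked index 3: u0 ∈ [-3/136, 55/408)
j=4 picked index 4: u0 ∈ [1/102, 1/6)
j=5 picked index 5: u0 ∈ [1/24, 19/136)
j=6 picked index 6: u0 ∈ [1/68, 31/204)
j=7 picked index 7: u0 ∈ [11/408, 1/8)
intersection: [7/136, 7/68)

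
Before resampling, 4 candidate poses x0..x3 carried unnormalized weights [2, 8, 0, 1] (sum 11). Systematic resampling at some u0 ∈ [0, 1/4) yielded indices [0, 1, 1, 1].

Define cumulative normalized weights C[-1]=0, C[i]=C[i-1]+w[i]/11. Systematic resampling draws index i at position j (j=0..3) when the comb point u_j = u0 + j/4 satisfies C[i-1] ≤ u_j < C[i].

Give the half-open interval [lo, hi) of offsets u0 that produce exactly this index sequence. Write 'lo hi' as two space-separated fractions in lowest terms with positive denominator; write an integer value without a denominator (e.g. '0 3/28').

C = [2/11, 10/11, 10/11, 1]
j=0 picked index 0: u0 ∈ [0, 2/11)
j=1 picked index 1: u0 ∈ [-3/44, 29/44)
j=2 picked index 1: u0 ∈ [-7/22, 9/22)
j=3 picked index 1: u0 ∈ [-25/44, 7/44)
intersection: [0, 7/44)

0 7/44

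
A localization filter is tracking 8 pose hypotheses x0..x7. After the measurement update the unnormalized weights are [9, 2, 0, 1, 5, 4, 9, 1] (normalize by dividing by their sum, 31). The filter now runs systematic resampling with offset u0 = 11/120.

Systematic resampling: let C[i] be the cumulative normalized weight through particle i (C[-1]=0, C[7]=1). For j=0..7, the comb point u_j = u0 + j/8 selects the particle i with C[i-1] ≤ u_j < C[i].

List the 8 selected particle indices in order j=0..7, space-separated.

C = [9/31, 11/31, 11/31, 12/31, 17/31, 21/31, 30/31, 1]
j=0: u_0=11/120 ∈ [0, 9/31) → index 0
j=1: u_1=13/60 ∈ [0, 9/31) → index 0
j=2: u_2=41/120 ∈ [9/31, 11/31) → index 1
j=3: u_3=7/15 ∈ [12/31, 17/31) → index 4
j=4: u_4=71/120 ∈ [17/31, 21/31) → index 5
j=5: u_5=43/60 ∈ [21/31, 30/31) → index 6
j=6: u_6=101/120 ∈ [21/31, 30/31) → index 6
j=7: u_7=29/30 ∈ [21/31, 30/31) → index 6

0 0 1 4 5 6 6 6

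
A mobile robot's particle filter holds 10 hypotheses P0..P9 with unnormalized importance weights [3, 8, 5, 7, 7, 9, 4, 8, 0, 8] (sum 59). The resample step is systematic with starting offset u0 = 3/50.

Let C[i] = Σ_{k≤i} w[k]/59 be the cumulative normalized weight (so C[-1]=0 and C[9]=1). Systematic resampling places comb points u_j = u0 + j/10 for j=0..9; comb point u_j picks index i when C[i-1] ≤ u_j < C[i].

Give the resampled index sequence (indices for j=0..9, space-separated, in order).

C = [3/59, 11/59, 16/59, 23/59, 30/59, 39/59, 43/59, 51/59, 51/59, 1]
j=0: u_0=3/50 ∈ [3/59, 11/59) → index 1
j=1: u_1=4/25 ∈ [3/59, 11/59) → index 1
j=2: u_2=13/50 ∈ [11/59, 16/59) → index 2
j=3: u_3=9/25 ∈ [16/59, 23/59) → index 3
j=4: u_4=23/50 ∈ [23/59, 30/59) → index 4
j=5: u_5=14/25 ∈ [30/59, 39/59) → index 5
j=6: u_6=33/50 ∈ [30/59, 39/59) → index 5
j=7: u_7=19/25 ∈ [43/59, 51/59) → index 7
j=8: u_8=43/50 ∈ [43/59, 51/59) → index 7
j=9: u_9=24/25 ∈ [51/59, 1) → index 9

1 1 2 3 4 5 5 7 7 9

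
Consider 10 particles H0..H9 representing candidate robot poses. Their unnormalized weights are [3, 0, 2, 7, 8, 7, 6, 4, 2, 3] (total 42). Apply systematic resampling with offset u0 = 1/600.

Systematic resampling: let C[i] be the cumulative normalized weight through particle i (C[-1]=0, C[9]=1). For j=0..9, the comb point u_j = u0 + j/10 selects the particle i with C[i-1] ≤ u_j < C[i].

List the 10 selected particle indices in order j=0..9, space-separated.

0 2 3 4 4 5 5 6 7 8

C = [1/14, 1/14, 5/42, 2/7, 10/21, 9/14, 11/14, 37/42, 13/14, 1]
j=0: u_0=1/600 ∈ [0, 1/14) → index 0
j=1: u_1=61/600 ∈ [1/14, 5/42) → index 2
j=2: u_2=121/600 ∈ [5/42, 2/7) → index 3
j=3: u_3=181/600 ∈ [2/7, 10/21) → index 4
j=4: u_4=241/600 ∈ [2/7, 10/21) → index 4
j=5: u_5=301/600 ∈ [10/21, 9/14) → index 5
j=6: u_6=361/600 ∈ [10/21, 9/14) → index 5
j=7: u_7=421/600 ∈ [9/14, 11/14) → index 6
j=8: u_8=481/600 ∈ [11/14, 37/42) → index 7
j=9: u_9=541/600 ∈ [37/42, 13/14) → index 8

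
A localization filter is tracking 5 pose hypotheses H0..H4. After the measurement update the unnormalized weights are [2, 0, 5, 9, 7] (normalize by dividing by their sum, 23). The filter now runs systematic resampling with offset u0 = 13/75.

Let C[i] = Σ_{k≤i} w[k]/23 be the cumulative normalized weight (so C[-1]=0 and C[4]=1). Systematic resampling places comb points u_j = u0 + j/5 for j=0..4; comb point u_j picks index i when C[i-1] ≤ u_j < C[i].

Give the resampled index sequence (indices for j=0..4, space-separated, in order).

2 3 3 4 4

C = [2/23, 2/23, 7/23, 16/23, 1]
j=0: u_0=13/75 ∈ [2/23, 7/23) → index 2
j=1: u_1=28/75 ∈ [7/23, 16/23) → index 3
j=2: u_2=43/75 ∈ [7/23, 16/23) → index 3
j=3: u_3=58/75 ∈ [16/23, 1) → index 4
j=4: u_4=73/75 ∈ [16/23, 1) → index 4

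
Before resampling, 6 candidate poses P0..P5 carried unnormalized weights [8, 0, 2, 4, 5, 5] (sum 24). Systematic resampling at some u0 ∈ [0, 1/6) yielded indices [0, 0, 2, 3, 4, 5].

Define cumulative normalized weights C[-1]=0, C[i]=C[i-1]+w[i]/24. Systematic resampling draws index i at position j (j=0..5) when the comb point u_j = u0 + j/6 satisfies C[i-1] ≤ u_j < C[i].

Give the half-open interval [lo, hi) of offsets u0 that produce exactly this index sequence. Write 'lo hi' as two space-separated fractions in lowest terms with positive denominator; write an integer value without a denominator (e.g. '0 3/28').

0 1/12

C = [1/3, 1/3, 5/12, 7/12, 19/24, 1]
j=0 picked index 0: u0 ∈ [0, 1/3)
j=1 picked index 0: u0 ∈ [-1/6, 1/6)
j=2 picked index 2: u0 ∈ [0, 1/12)
j=3 picked index 3: u0 ∈ [-1/12, 1/12)
j=4 picked index 4: u0 ∈ [-1/12, 1/8)
j=5 picked index 5: u0 ∈ [-1/24, 1/6)
intersection: [0, 1/12)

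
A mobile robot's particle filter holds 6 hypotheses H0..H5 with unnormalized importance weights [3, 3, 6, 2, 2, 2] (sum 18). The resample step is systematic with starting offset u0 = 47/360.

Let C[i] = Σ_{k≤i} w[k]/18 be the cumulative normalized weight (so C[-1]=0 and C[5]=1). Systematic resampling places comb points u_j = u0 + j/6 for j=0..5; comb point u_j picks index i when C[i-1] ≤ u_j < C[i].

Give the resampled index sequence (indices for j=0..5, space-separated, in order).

0 1 2 2 4 5

C = [1/6, 1/3, 2/3, 7/9, 8/9, 1]
j=0: u_0=47/360 ∈ [0, 1/6) → index 0
j=1: u_1=107/360 ∈ [1/6, 1/3) → index 1
j=2: u_2=167/360 ∈ [1/3, 2/3) → index 2
j=3: u_3=227/360 ∈ [1/3, 2/3) → index 2
j=4: u_4=287/360 ∈ [7/9, 8/9) → index 4
j=5: u_5=347/360 ∈ [8/9, 1) → index 5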